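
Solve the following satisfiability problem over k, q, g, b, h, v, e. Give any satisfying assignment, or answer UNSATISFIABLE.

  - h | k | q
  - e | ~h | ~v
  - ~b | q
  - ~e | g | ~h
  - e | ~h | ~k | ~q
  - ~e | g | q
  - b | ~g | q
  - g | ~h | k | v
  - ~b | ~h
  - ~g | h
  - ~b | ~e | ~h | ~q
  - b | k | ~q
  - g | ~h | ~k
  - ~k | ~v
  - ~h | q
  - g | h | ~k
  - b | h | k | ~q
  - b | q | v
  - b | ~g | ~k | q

k: False; q: True; g: False; b: True; h: False; v: True; e: True

Set k = False.
Set q = True.
  then (b | k | ~q) forces b = True.
  then (~b | ~h) forces h = False.
  then (~g | h) forces g = False.
Set v = True.
Set e = True.
All clauses satisfied.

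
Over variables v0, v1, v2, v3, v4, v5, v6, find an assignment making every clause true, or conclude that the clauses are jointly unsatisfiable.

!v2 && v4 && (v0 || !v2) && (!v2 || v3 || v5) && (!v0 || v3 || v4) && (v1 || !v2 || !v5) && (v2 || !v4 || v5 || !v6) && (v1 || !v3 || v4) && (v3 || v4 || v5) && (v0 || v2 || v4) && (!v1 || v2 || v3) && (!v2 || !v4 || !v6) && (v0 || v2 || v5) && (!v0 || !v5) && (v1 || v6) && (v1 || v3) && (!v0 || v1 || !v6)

v0 = False, v1 = False, v2 = False, v3 = True, v4 = True, v5 = True, v6 = True

Unit clause (!v2) forces v2 = False.
Unit clause (v4) forces v4 = True.
Set v0 = False.
  then (v0 || v2 || v5) forces v5 = True.
Set v1 = False.
  then (v1 || v6) forces v6 = True.
  then (v1 || v3) forces v3 = True.
All clauses satisfied.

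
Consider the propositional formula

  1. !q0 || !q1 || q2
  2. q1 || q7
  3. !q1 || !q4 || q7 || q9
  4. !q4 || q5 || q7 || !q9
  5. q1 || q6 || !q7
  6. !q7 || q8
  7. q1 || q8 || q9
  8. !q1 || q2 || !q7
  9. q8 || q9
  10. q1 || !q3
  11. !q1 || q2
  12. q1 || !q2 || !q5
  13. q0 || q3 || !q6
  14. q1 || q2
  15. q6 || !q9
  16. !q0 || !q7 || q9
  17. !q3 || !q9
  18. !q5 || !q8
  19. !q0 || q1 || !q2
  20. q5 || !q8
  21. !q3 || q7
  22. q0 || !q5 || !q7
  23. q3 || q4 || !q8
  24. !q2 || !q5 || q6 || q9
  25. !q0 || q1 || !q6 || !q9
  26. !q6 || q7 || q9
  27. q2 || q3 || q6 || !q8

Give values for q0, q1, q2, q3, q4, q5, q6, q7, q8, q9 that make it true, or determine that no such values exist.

Set q0 = True.
Set q1 = True.
  then (!q0 || !q1 || q2) forces q2 = True.
Try q3 = True:
  (!q3 || !q9) forces q9 = False.
  (q8 || q9) forces q8 = True.
  (!q0 || !q7 || q9) forces q7 = False.
  clause (!q3 || q7) is falsified — backtrack.
So q3 = False.
Set q4 = True.
Set q5 = True.
  then (!q5 || !q8) forces q8 = False.
  then (!q7 || q8) forces q7 = False.
  then (q8 || q9) forces q9 = True.
  then (q6 || !q9) forces q6 = True.
All clauses satisfied.

q0 = True, q1 = True, q2 = True, q3 = False, q4 = True, q5 = True, q6 = True, q7 = False, q8 = False, q9 = True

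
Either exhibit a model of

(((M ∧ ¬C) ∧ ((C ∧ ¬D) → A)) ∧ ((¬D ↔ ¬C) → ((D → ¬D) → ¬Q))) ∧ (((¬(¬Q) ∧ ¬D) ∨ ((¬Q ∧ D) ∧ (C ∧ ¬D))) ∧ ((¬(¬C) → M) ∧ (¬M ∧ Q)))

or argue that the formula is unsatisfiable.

UNSATISFIABLE

Case M = True: the conjunct ¬M is False.
Case M = False: the conjunct M is False.
Both cases fail — unsatisfiable.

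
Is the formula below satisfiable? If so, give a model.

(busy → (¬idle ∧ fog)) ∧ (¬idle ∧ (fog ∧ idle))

UNSATISFIABLE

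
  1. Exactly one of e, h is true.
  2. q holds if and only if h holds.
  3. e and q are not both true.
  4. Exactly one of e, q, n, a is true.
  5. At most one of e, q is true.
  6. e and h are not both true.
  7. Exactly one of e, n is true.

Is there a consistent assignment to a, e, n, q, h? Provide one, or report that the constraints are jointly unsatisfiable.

a=F, e=T, n=F, q=F, h=F

  (1) {e, h}: 1 true — exactly one ✓
  (2) q=F, h=F — same ✓
  (3) e=T, q=F — not both ✓
  (4) {e, q, n, a}: 1 true — exactly one ✓
  (5) {e, q}: 1 true — at most one ✓
  (6) e=T, h=F — not both ✓
  (7) {e, n}: 1 true — exactly one ✓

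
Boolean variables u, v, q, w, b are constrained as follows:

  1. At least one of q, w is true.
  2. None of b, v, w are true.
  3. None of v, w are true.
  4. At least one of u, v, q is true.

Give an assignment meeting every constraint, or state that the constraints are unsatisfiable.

u=T, v=F, q=T, w=F, b=F

  (1) {q, w}: 1 true — at least one ✓
  (2) {b, v, w}: 0 true — none ✓
  (3) {v, w}: 0 true — none ✓
  (4) {u, v, q}: 2 true — at least one ✓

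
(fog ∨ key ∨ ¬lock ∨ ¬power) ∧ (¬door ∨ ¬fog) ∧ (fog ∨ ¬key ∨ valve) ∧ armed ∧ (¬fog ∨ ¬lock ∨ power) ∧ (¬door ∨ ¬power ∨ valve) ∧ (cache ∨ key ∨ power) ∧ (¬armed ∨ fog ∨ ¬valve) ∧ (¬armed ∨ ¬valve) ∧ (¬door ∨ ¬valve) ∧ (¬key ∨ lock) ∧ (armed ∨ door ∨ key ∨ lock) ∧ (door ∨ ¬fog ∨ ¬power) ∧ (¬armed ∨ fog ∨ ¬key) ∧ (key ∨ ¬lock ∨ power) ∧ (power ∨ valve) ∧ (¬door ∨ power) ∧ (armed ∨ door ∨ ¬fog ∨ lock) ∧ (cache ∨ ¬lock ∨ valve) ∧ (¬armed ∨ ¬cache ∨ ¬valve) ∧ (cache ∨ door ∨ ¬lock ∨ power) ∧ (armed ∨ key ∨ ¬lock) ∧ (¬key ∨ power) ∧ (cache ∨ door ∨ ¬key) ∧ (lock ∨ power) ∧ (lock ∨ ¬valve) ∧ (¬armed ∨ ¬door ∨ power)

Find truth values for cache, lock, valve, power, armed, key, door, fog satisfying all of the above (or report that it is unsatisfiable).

Unit clause (armed) forces armed = True.
In (¬armed ∨ ¬valve) only ¬valve is left, so valve = False.
In (power ∨ valve) only power is left, so power = True.
In (¬door ∨ ¬power ∨ valve) only ¬door is left, so door = False.
In (door ∨ ¬fog ∨ ¬power) only ¬fog is left, so fog = False.
In (¬armed ∨ fog ∨ ¬key) only ¬key is left, so key = False.
In (fog ∨ key ∨ ¬lock ∨ ¬power) only ¬lock is left, so lock = False.
Set cache = False.
All clauses satisfied.

cache = False, lock = False, valve = False, power = True, armed = True, key = False, door = False, fog = False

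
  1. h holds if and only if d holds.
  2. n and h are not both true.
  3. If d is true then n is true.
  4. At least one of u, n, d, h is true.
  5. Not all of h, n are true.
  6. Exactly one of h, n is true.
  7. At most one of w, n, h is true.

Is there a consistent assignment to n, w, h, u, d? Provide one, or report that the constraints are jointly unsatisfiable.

n = True; w = False; h = False; u = False; d = False

  (1) h=F, d=F — same ✓
  (2) n=T, h=F — not both ✓
  (3) d=F ⇒ n: vacuous ✓
  (4) {u, n, d, h}: 1 true — at least one ✓
  (5) {h, n}: 1/2 true — not all ✓
  (6) {h, n}: 1 true — exactly one ✓
  (7) {w, n, h}: 1 true — at most one ✓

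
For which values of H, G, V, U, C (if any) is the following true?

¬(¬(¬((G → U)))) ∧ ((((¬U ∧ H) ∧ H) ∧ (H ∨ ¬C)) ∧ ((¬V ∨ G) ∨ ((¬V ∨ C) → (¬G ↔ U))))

H=T, G=T, V=T, U=F, C=T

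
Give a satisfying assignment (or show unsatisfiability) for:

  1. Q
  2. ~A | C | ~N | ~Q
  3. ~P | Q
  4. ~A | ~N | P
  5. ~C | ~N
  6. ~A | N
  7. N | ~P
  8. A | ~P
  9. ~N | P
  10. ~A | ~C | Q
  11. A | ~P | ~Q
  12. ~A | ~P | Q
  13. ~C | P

Unit clause (Q) forces Q = True.
Set C = False.
Try P = True:
  (N | ~P) forces N = True.
  (~A | C | ~N | ~Q) forces A = False.
  clause (A | ~P) is falsified — backtrack.
So P = False.
  then (~N | P) forces N = False.
  then (~A | N) forces A = False.
All clauses satisfied.

Q = True, C = False, P = False, N = False, A = False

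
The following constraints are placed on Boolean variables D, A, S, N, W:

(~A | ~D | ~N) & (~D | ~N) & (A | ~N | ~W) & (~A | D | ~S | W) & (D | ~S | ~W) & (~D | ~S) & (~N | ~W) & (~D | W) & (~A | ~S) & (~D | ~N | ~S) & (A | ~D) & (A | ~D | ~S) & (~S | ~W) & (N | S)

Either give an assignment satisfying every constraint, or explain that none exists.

D: False, A: False, S: False, N: True, W: False

Try D = True:
  (~D | ~N) forces N = False.
  (~D | ~S) forces S = False.
  clause (N | S) is falsified — backtrack.
So D = False.
Set A = False.
Set S = False.
  then (N | S) forces N = True.
  then (A | ~N | ~W) forces W = False.
All clauses satisfied.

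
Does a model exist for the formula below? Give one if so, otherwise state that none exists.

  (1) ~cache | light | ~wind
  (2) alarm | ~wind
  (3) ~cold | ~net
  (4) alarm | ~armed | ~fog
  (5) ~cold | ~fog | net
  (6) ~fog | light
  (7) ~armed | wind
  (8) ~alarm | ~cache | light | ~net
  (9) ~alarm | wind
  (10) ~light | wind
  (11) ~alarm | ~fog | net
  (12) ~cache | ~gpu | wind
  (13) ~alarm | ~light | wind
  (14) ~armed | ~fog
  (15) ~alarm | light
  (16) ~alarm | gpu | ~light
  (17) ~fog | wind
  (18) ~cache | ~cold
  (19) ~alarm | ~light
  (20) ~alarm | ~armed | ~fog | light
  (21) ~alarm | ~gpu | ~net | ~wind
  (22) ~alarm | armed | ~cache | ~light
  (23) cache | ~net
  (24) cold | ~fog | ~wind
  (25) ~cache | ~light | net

Try fog = True:
  (~fog | light) forces light = True.
  (~light | wind) forces wind = True.
  (alarm | ~wind) forces alarm = True.
  clause (~alarm | ~light) is falsified — backtrack.
So fog = False.
Try armed = True:
  (~armed | wind) forces wind = True.
  (alarm | ~wind) forces alarm = True.
  (~alarm | light) forces light = True.
  clause (~alarm | ~light) is falsified — backtrack.
So armed = False.
Set cache = False.
  then (cache | ~net) forces net = False.
Set gpu = True.
Set light = False.
  then (~alarm | light) forces alarm = False.
  then (alarm | ~wind) forces wind = False.
Set cold = False.
All clauses satisfied.

fog = False, armed = False, cache = False, gpu = True, net = False, light = False, wind = False, alarm = False, cold = False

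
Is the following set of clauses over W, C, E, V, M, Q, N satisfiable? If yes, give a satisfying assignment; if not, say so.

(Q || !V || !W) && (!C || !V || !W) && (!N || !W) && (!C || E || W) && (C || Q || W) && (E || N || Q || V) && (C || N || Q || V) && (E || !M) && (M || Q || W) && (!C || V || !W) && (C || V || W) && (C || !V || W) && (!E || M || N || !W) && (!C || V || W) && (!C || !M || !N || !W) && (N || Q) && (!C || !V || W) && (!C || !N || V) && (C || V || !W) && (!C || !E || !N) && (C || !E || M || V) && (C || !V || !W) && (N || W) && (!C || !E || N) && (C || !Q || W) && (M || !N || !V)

Unsatisfiable

Case V = True:
  If W = True:
    (Q || !V || !W) forces Q = True.
    (!C || !V || !W) forces C = False.
    clause (C || !V || !W) is falsified.
  If W = False:
    (C || !V || W) forces C = True.
    clause (!C || !V || W) is falsified.
  Every sub-case reaches a contradiction.
Case V = False:
  If C = True:
    (!C || V || !W) forces W = False.
    clause (!C || V || W) is falsified.
  If C = False:
    (C || V || W) forces W = True.
    clause (C || V || !W) is falsified.
  Every sub-case reaches a contradiction.
Both cases fail, so the formula is unsatisfiable.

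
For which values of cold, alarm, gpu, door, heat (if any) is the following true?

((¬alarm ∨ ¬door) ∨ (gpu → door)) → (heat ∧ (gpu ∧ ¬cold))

cold=F; alarm=T; gpu=T; door=F; heat=T

  ((¬alarm ∨ ¬door) ∨ (gpu → door)) → (heat ∧ (gpu ∧ ¬cold)) = True
    (¬alarm ∨ ¬door) ∨ (gpu → door) = True
      ¬alarm ∨ ¬door = True
        ¬alarm = False
        ¬door = True
      gpu → door = False
    heat ∧ (gpu ∧ ¬cold) = True
      gpu ∧ ¬cold = True
        ¬cold = True
The formula evaluates to True.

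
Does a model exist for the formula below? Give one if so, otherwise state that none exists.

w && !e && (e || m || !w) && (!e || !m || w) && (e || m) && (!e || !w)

w=T, e=F, m=T

Unit clause (w) forces w = True.
Unit clause (!e) forces e = False.
In (e || m || !w) only m is left, so m = True.
All clauses satisfied.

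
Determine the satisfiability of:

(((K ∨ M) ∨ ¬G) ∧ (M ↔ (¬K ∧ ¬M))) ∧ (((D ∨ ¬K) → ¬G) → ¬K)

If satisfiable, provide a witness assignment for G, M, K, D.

G: True; M: False; K: True; D: True

  ((K ∨ M) ∨ ¬G) ∧ (M ↔ (¬K ∧ ¬M)) = True
    (K ∨ M) ∨ ¬G = True
      K ∨ M = True
      ¬G = False
    M ↔ (¬K ∧ ¬M) = True
      ¬K ∧ ¬M = False
        ¬K = False
        ¬M = True
  ((D ∨ ¬K) → ¬G) → ¬K = True
    (D ∨ ¬K) → ¬G = False
      D ∨ ¬K = True
        ¬K = False
      ¬G = False
    ¬K = False
Both conjuncts True, so the formula holds.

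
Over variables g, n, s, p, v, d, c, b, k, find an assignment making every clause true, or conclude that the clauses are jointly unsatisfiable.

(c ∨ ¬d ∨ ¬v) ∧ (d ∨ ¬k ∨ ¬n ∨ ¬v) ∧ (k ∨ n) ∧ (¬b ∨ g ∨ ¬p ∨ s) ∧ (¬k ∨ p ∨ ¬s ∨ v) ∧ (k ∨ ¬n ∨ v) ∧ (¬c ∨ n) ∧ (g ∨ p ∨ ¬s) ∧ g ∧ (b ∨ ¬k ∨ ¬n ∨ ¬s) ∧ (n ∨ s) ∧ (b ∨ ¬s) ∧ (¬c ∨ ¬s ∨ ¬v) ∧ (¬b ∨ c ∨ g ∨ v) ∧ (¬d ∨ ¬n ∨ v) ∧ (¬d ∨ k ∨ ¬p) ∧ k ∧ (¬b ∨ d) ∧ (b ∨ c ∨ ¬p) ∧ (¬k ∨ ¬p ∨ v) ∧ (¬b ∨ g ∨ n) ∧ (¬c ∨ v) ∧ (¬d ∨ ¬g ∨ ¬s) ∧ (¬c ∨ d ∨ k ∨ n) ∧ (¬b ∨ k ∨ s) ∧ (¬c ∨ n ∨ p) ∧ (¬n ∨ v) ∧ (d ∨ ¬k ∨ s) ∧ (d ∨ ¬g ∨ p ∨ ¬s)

Unit clause (g) forces g = True.
Unit clause (k) forces k = True.
Try n = False:
  (¬c ∨ n) forces c = False.
  (n ∨ s) forces s = True.
  (b ∨ ¬s) forces b = True.
  (¬b ∨ d) forces d = True.
  clause (¬d ∨ ¬g ∨ ¬s) is falsified — backtrack.
So n = True.
  then (¬n ∨ v) forces v = True.
  then (d ∨ ¬k ∨ ¬n ∨ ¬v) forces d = True.
  then (¬d ∨ ¬g ∨ ¬s) forces s = False.
  then (c ∨ ¬d ∨ ¬v) forces c = True.
Set p = True.
Set b = False.
All clauses satisfied.

g = True, n = True, s = False, p = True, v = True, d = True, c = True, b = False, k = True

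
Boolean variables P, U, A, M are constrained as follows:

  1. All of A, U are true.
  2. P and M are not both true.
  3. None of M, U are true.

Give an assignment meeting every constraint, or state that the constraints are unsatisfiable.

Case U = True:
  Constraint (3) is violated (U=T) — contradiction.
Case U = False:
  Constraint (1) is violated (U=F) — contradiction.
Both cases fail — unsatisfiable.

The formula is unsatisfiable.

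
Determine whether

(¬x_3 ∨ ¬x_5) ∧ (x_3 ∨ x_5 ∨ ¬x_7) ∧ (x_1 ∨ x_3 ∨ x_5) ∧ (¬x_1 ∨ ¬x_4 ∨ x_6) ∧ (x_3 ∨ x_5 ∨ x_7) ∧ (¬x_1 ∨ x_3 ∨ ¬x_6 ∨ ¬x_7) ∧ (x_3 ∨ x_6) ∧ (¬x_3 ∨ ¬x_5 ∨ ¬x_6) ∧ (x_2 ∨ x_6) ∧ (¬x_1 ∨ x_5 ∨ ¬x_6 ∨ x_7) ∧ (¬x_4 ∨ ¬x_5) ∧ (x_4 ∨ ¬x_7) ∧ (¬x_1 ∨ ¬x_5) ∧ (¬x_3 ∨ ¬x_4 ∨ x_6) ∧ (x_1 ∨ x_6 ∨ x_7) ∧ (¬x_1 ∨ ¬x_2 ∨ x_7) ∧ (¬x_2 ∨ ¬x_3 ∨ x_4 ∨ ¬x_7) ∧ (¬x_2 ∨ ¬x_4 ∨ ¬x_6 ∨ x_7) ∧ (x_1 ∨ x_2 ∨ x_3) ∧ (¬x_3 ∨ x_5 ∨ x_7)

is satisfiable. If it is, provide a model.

x_1 = False, x_2 = True, x_3 = True, x_4 = True, x_5 = False, x_6 = True, x_7 = True

Set x_1 = False.
Set x_2 = True.
Set x_3 = True.
  then (¬x_3 ∨ ¬x_5) forces x_5 = False.
  then (¬x_3 ∨ x_5 ∨ x_7) forces x_7 = True.
  then (x_4 ∨ ¬x_7) forces x_4 = True.
  then (¬x_3 ∨ ¬x_4 ∨ x_6) forces x_6 = True.
All clauses satisfied.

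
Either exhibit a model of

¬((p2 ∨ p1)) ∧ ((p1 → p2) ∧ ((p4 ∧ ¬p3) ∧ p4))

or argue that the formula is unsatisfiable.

p1 = False, p2 = False, p3 = False, p4 = True

  ¬((p2 ∨ p1)) = True
    p2 ∨ p1 = False
  (p1 → p2) ∧ ((p4 ∧ ¬p3) ∧ p4) = True
    p1 → p2 = True
    (p4 ∧ ¬p3) ∧ p4 = True
      p4 ∧ ¬p3 = True
        ¬p3 = True
Both conjuncts True, so the formula holds.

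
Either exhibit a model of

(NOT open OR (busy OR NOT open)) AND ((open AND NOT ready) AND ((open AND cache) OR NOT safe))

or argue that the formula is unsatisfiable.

ready=F; safe=F; cache=T; open=T; busy=T

  NOT open OR (busy OR NOT open) = True
    NOT open = False
    busy OR NOT open = True
      NOT open = False
  (open AND NOT ready) AND ((open AND cache) OR NOT safe) = True
    open AND NOT ready = True
      NOT ready = True
    (open AND cache) OR NOT safe = True
      open AND cache = True
      NOT safe = True
Both conjuncts True, so the formula holds.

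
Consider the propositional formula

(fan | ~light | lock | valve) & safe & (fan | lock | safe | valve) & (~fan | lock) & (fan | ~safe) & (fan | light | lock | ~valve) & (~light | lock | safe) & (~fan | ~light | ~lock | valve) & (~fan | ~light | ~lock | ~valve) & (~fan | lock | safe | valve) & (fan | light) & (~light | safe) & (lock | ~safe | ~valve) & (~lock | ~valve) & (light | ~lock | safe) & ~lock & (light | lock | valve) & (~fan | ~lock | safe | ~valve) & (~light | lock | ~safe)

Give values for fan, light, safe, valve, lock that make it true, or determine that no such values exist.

Case safe = True:
  (fan | ~safe) forces fan = True.
  (~fan | lock) forces lock = True.
  Clause (~lock) is falsified — contradiction.
Case safe = False:
  Clause (safe) is falsified — contradiction.
Both cases fail, so the formula is unsatisfiable.

UNSATISFIABLE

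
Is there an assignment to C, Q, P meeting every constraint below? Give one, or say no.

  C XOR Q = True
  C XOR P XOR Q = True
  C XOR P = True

C: True, Q: False, P: False

C XOR Q = T XOR F = True ✓
C XOR P XOR Q = T XOR F XOR F = True ✓
C XOR P = T XOR F = True ✓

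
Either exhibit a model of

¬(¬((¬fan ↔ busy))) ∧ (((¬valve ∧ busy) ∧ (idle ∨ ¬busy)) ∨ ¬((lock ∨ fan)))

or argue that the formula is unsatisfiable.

valve=F, idle=T, fan=F, busy=T, lock=F

  ¬(¬((¬fan ↔ busy))) = True
    ¬((¬fan ↔ busy)) = False
      ¬fan ↔ busy = True
        ¬fan = True
  ((¬valve ∧ busy) ∧ (idle ∨ ¬busy)) ∨ ¬((lock ∨ fan)) = True
    (¬valve ∧ busy) ∧ (idle ∨ ¬busy) = True
      ¬valve ∧ busy = True
        ¬valve = True
      idle ∨ ¬busy = True
        ¬busy = False
    ¬((lock ∨ fan)) = True
      lock ∨ fan = False
Both conjuncts True, so the formula holds.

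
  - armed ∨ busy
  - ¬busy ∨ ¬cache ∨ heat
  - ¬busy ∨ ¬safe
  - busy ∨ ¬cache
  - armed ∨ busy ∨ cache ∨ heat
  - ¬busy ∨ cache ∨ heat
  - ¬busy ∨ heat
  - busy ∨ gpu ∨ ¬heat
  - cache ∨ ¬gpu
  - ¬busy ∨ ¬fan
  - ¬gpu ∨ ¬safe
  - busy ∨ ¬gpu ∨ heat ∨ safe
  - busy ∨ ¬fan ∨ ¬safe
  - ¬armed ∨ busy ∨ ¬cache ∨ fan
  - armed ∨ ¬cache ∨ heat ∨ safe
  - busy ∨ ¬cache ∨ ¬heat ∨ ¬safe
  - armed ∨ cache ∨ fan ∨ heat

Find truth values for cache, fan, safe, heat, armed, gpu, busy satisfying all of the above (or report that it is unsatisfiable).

cache=F, fan=F, safe=F, heat=F, armed=T, gpu=F, busy=F

Set cache = False.
  then (cache ∨ ¬gpu) forces gpu = False.
Set fan = False.
Set safe = False.
Set heat = False.
  then (¬busy ∨ cache ∨ heat) forces busy = False.
  then (armed ∨ cache ∨ fan ∨ heat) forces armed = True.
All clauses satisfied.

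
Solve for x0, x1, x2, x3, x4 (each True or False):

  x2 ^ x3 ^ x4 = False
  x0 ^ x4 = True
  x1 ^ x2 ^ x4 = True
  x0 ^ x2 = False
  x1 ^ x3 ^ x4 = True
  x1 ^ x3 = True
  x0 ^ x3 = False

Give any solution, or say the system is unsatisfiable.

x0=T, x1=F, x2=T, x3=T, x4=F

x2 ^ x3 ^ x4 = T ^ T ^ F = False ✓
x0 ^ x4 = T ^ F = True ✓
x1 ^ x2 ^ x4 = F ^ T ^ F = True ✓
x0 ^ x2 = T ^ T = False ✓
x1 ^ x3 ^ x4 = F ^ T ^ F = True ✓
x1 ^ x3 = F ^ T = True ✓
x0 ^ x3 = T ^ T = False ✓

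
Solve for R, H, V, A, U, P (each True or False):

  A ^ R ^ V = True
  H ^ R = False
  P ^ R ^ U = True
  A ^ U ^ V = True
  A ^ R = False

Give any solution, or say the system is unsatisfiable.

R: False, H: False, V: True, A: False, U: False, P: True

A ^ R ^ V = F ^ F ^ T = True ✓
H ^ R = F ^ F = False ✓
P ^ R ^ U = T ^ F ^ F = True ✓
A ^ U ^ V = F ^ F ^ T = True ✓
A ^ R = F ^ F = False ✓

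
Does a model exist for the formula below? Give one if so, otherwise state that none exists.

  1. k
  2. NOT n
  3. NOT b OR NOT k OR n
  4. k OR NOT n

Unit clause (k) forces k = True.
Unit clause (NOT n) forces n = False.
In (NOT b OR NOT k OR n) only NOT b is left, so b = False.
All clauses satisfied.

b: False, n: False, k: True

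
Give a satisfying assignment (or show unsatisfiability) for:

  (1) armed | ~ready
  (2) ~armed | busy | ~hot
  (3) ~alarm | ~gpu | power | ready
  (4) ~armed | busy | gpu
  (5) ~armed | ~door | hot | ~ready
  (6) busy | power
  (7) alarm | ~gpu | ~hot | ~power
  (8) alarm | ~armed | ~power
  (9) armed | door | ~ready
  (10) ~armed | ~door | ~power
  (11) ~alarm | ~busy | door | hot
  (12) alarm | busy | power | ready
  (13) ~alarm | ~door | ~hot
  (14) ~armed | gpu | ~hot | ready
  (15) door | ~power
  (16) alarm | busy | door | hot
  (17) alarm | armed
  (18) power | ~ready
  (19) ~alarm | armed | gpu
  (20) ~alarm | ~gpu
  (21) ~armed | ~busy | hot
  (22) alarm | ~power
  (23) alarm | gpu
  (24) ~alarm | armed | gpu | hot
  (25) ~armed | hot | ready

Try ready = True:
  (armed | ~ready) forces armed = True.
  (power | ~ready) forces power = True.
  (alarm | ~armed | ~power) forces alarm = True.
  (~armed | ~door | ~power) forces door = False.
  clause (door | ~power) is falsified — backtrack.
So ready = False.
Set power = False.
  then (busy | power) forces busy = True.
Try gpu = False:
  (alarm | gpu) forces alarm = True.
  (~alarm | armed | gpu) forces armed = True.
  (~armed | gpu | ~hot | ready) forces hot = False.
  clause (~armed | ~busy | hot) is falsified — backtrack.
So gpu = True.
  then (~alarm | ~gpu | power | ready) forces alarm = False.
  then (alarm | armed) forces armed = True.
  then (~armed | ~busy | hot) forces hot = True.
Set door = False.
All clauses satisfied.

ready = False, power = False, gpu = True, busy = True, alarm = False, hot = True, armed = True, door = False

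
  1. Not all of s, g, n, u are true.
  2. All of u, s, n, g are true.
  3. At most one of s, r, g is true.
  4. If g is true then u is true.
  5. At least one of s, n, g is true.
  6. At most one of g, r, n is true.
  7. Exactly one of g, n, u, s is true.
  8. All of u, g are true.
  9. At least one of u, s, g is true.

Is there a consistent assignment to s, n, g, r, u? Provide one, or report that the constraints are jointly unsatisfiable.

Case s = True:
  (2) forces u = True.
  Constraint (7) is violated (u=T, s=T) — contradiction.
Case s = False:
  Constraint (2) is violated (s=F) — contradiction.
Both cases fail — unsatisfiable.

Unsatisfiable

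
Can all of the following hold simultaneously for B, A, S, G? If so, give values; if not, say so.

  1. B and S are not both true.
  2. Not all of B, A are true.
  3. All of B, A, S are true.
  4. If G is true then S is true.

Case B = True:
  (1) with B=T forces S = False.
  Constraint (3) is violated (S=F) — contradiction.
Case B = False:
  Constraint (3) is violated (B=F) — contradiction.
Both cases fail — unsatisfiable.

UNSATISFIABLE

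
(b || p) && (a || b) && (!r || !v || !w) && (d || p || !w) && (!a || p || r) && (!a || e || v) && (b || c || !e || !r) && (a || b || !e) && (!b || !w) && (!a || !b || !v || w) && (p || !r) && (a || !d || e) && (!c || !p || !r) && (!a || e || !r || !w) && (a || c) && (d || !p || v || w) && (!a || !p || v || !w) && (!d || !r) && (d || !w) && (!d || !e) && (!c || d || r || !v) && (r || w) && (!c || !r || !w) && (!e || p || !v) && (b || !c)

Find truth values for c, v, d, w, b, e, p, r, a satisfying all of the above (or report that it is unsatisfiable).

c=F; v=T; d=F; w=F; b=F; e=F; p=T; r=T; a=T

Try c = True:
  (b || !c) forces b = True.
  (!b || !w) forces w = False.
  (r || w) forces r = True.
  (p || !r) forces p = True.
  clause (!c || !p || !r) is falsified — backtrack.
So c = False.
  then (a || c) forces a = True.
Set v = True.
Set d = False.
  then (d || !w) forces w = False.
  then (r || w) forces r = True.
  then (!a || !b || !v || w) forces b = False.
  then (p || !r) forces p = True.
  then (b || c || !e || !r) forces e = False.
All clauses satisfied.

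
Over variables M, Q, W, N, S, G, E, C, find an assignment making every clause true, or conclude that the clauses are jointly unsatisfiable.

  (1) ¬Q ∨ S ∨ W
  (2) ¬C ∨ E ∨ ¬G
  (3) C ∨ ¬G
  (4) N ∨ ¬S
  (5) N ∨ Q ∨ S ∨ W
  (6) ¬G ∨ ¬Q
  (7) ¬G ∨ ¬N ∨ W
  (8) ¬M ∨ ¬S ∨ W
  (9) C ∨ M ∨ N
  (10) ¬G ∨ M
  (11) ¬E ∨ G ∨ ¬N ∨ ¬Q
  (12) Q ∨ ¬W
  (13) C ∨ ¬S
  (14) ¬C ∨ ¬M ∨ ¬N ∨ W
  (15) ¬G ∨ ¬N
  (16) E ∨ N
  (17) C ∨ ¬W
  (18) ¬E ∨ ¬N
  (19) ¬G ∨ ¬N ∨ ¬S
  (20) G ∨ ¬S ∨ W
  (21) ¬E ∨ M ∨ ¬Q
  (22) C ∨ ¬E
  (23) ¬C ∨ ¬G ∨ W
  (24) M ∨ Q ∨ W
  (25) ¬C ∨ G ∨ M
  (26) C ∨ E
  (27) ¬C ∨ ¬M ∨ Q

Set M = True.
Set Q = True.
  then (¬G ∨ ¬Q) forces G = False.
Try W = False:
  (¬Q ∨ S ∨ W) forces S = True.
  clause (¬M ∨ ¬S ∨ W) is falsified — backtrack.
So W = True.
  then (C ∨ ¬W) forces C = True.
Set N = True.
  then (¬E ∨ G ∨ ¬N ∨ ¬Q) forces E = False.
Set S = False.
All clauses satisfied.

M: True, Q: True, W: True, N: True, S: False, G: False, E: False, C: True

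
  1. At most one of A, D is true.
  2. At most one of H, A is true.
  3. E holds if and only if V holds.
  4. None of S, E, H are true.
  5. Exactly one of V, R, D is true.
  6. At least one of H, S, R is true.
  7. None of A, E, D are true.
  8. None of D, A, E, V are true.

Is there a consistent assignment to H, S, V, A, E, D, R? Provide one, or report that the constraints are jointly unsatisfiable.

H=F, S=F, V=F, A=F, E=F, D=F, R=T

  (1) {A, D}: 0 true — at most one ✓
  (2) {H, A}: 0 true — at most one ✓
  (3) E=F, V=F — same ✓
  (4) {S, E, H}: 0 true — none ✓
  (5) {V, R, D}: 1 true — exactly one ✓
  (6) {H, S, R}: 1 true — at least one ✓
  (7) {A, E, D}: 0 true — none ✓
  (8) {D, A, E, V}: 0 true — none ✓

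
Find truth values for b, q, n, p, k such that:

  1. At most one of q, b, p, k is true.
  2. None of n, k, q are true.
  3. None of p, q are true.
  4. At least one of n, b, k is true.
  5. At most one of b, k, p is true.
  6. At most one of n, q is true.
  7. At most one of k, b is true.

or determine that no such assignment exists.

b: True, q: False, n: False, p: False, k: False

  (1) {q, b, p, k}: 1 true — at most one ✓
  (2) {n, k, q}: 0 true — none ✓
  (3) {p, q}: 0 true — none ✓
  (4) {n, b, k}: 1 true — at least one ✓
  (5) {b, k, p}: 1 true — at most one ✓
  (6) {n, q}: 0 true — at most one ✓
  (7) {k, b}: 1 true — at most one ✓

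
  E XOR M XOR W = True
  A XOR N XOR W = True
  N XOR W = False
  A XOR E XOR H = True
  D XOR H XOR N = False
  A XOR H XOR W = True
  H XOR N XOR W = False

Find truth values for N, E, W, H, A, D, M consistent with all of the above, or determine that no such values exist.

N: False, E: False, W: False, H: False, A: True, D: False, M: True

E XOR M XOR W = F XOR T XOR F = True ✓
A XOR N XOR W = T XOR F XOR F = True ✓
N XOR W = F XOR F = False ✓
A XOR E XOR H = T XOR F XOR F = True ✓
D XOR H XOR N = F XOR F XOR F = False ✓
A XOR H XOR W = T XOR F XOR F = True ✓
H XOR N XOR W = F XOR F XOR F = False ✓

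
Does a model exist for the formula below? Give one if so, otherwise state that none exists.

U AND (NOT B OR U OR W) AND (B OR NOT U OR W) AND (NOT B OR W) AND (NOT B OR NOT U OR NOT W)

Unit clause (U) forces U = True.
Try B = True:
  (NOT B OR W) forces W = True.
  clause (NOT B OR NOT U OR NOT W) is falsified — backtrack.
So B = False.
  then (B OR NOT U OR W) forces W = True.
Check each clause:
  (U): U holds.
  (NOT B OR U OR W): NOT B holds.
  (B OR NOT U OR W): W holds.
  (NOT B OR W): NOT B holds.
  (NOT B OR NOT U OR NOT W): NOT B holds.
All clauses satisfied.

B: False; W: True; U: True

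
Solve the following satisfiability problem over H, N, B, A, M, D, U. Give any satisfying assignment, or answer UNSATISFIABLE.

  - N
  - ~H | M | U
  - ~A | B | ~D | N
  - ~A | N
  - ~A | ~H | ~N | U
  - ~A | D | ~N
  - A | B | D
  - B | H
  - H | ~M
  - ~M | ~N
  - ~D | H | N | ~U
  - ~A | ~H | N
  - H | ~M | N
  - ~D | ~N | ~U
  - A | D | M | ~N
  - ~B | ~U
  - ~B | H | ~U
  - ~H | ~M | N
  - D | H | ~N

H=F, N=T, B=T, A=F, M=F, D=T, U=F

Unit clause (N) forces N = True.
In (~M | ~N) only ~M is left, so M = False.
Try H = True:
  (~H | M | U) forces U = True.
  (~D | ~N | ~U) forces D = False.
  (~A | D | ~N) forces A = False.
  clause (A | D | M | ~N) is falsified — backtrack.
So H = False.
  then (B | H) forces B = True.
  then (~B | ~U) forces U = False.
  then (D | H | ~N) forces D = True.
Set A = False.
All clauses satisfied.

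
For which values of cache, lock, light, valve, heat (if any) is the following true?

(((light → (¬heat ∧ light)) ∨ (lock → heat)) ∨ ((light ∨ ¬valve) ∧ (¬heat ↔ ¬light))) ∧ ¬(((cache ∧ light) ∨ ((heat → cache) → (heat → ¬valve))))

cache = True, lock = True, light = False, valve = True, heat = True

  ((light → (¬heat ∧ light)) ∨ (lock → heat)) ∨ ((light ∨ ¬valve) ∧ (¬heat ↔ ¬light)) = True
    (light → (¬heat ∧ light)) ∨ (lock → heat) = True
      light → (¬heat ∧ light) = True
        ¬heat ∧ light = False
          ¬heat = False
      lock → heat = True
    (light ∨ ¬valve) ∧ (¬heat ↔ ¬light) = False
      light ∨ ¬valve = False
        ¬valve = False
      ¬heat ↔ ¬light = False
        ¬heat = False
        ¬light = True
  ¬(((cache ∧ light) ∨ ((heat → cache) → (heat → ¬valve)))) = True
    (cache ∧ light) ∨ ((heat → cache) → (heat → ¬valve)) = False
      cache ∧ light = False
      (heat → cache) → (heat → ¬valve) = False
        heat → cache = True
        heat → ¬valve = False
          ¬valve = False
Both conjuncts True, so the formula holds.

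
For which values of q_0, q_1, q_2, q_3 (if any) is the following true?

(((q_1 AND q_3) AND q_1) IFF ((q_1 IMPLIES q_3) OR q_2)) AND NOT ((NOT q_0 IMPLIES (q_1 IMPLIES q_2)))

q_0=F, q_1=T, q_2=F, q_3=T

  ((q_1 AND q_3) AND q_1) IFF ((q_1 IMPLIES q_3) OR q_2) = True
    (q_1 AND q_3) AND q_1 = True
      q_1 AND q_3 = True
    (q_1 IMPLIES q_3) OR q_2 = True
      q_1 IMPLIES q_3 = True
  NOT ((NOT q_0 IMPLIES (q_1 IMPLIES q_2))) = True
    NOT q_0 IMPLIES (q_1 IMPLIES q_2) = False
      NOT q_0 = True
      q_1 IMPLIES q_2 = False
Both conjuncts True, so the formula holds.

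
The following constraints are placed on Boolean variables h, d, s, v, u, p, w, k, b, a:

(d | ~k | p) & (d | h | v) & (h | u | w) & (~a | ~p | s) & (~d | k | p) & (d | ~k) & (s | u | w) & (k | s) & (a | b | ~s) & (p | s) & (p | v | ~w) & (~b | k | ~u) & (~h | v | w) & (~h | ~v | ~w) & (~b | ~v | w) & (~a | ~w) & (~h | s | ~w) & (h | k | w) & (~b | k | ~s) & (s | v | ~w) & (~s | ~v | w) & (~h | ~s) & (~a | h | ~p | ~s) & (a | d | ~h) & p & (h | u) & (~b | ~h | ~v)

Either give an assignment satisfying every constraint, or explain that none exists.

Unit clause (p) forces p = True.
Set h = False.
  then (h | u) forces u = True.
Set d = True.
Set s = False.
  then (~a | ~p | s) forces a = False.
  then (k | s) forces k = True.
Set v = True.
Set w = False.
  then (~b | ~v | w) forces b = False.
All clauses satisfied.

h: False, d: True, s: False, v: True, u: True, p: True, w: False, k: True, b: False, a: False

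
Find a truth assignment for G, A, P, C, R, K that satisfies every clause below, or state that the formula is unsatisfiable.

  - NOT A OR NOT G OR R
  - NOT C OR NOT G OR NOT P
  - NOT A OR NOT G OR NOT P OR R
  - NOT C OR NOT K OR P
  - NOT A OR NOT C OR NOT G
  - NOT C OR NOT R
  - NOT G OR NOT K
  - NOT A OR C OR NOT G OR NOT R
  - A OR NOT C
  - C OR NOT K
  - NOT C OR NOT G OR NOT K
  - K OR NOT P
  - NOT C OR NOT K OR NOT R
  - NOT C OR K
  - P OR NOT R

G = False, A = True, P = False, C = False, R = False, K = False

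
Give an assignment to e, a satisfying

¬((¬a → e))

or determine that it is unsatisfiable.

e = False, a = False

  ¬((¬a → e)) = True
    ¬a → e = False
      ¬a = True
The formula evaluates to True.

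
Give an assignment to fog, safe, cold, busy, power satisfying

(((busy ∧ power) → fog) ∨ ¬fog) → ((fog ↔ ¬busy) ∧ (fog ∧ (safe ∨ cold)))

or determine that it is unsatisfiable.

fog = True, safe = True, cold = True, busy = False, power = False

  (((busy ∧ power) → fog) ∨ ¬fog) → ((fog ↔ ¬busy) ∧ (fog ∧ (safe ∨ cold))) = True
    ((busy ∧ power) → fog) ∨ ¬fog = True
      (busy ∧ power) → fog = True
        busy ∧ power = False
      ¬fog = False
    (fog ↔ ¬busy) ∧ (fog ∧ (safe ∨ cold)) = True
      fog ↔ ¬busy = True
        ¬busy = True
      fog ∧ (safe ∨ cold) = True
        safe ∨ cold = True
The formula evaluates to True.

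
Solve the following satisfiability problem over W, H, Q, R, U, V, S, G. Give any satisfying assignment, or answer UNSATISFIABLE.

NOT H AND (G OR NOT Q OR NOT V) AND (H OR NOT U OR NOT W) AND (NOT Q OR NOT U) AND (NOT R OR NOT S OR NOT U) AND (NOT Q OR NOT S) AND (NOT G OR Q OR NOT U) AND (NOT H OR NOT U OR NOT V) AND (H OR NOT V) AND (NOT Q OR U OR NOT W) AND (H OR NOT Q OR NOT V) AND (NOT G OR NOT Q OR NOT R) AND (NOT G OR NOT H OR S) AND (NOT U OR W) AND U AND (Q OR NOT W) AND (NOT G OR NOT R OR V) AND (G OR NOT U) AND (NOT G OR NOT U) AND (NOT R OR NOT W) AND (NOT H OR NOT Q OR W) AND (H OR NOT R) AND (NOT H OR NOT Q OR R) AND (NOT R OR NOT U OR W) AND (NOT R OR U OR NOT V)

Case U = True:
  (NOT H) forces H = False.
  (H OR NOT U OR NOT W) forces W = False.
  Clause (NOT U OR W) is falsified — contradiction.
Case U = False:
  Clause (U) is falsified — contradiction.
Both cases fail, so the formula is unsatisfiable.

Unsatisfiable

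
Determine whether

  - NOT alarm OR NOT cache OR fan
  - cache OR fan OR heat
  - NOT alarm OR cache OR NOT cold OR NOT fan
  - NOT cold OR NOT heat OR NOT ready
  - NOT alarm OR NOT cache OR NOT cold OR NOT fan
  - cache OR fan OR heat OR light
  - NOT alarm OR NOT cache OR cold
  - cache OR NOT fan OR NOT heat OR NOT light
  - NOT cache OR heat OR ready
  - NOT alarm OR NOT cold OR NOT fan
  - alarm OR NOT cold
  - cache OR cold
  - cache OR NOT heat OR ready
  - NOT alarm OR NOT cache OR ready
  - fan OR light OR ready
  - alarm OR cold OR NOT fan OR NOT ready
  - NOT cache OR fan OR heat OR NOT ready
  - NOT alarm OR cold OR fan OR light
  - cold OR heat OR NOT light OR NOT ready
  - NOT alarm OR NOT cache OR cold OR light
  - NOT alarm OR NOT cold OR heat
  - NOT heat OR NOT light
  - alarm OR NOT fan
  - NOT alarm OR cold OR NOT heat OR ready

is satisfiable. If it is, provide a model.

Set alarm = False.
  then (alarm OR NOT cold) forces cold = False.
  then (cache OR cold) forces cache = True.
  then (alarm OR NOT fan) forces fan = False.
Try heat = False:
  (NOT cache OR heat OR ready) forces ready = True.
  clause (NOT cache OR fan OR heat OR NOT ready) is falsified — backtrack.
So heat = True.
  then (NOT heat OR NOT light) forces light = False.
  then (fan OR light OR ready) forces ready = True.
All clauses satisfied.

alarm=F, fan=F, heat=T, light=F, cache=T, cold=F, ready=T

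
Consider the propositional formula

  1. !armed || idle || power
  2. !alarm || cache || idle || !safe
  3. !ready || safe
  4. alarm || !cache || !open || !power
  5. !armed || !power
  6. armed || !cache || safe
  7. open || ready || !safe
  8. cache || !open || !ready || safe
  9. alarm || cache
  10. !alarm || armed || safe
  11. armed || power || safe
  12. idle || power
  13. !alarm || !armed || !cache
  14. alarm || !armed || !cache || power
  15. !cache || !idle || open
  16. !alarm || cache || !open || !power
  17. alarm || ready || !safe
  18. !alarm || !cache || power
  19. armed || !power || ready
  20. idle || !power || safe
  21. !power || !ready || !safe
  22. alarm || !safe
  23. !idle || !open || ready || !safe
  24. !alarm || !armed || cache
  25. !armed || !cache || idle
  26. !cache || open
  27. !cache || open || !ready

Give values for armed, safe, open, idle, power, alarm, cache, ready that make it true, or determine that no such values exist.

armed = False, safe = True, open = True, idle = True, power = False, alarm = True, cache = False, ready = True

Set armed = False.
Try safe = False:
  (!ready || safe) forces ready = False.
  (armed || !cache || safe) forces cache = False.
  (alarm || cache) forces alarm = True.
  clause (!alarm || armed || safe) is falsified — backtrack.
So safe = True.
  then (alarm || !safe) forces alarm = True.
Set open = True.
Set idle = True.
  then (!idle || !open || ready || !safe) forces ready = True.
  then (!power || !ready || !safe) forces power = False.
  then (!alarm || !cache || power) forces cache = False.
All clauses satisfied.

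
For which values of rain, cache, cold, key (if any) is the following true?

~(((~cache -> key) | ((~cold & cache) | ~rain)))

rain: True; cache: False; cold: True; key: False

  ~(((~cache -> key) | ((~cold & cache) | ~rain))) = True
    (~cache -> key) | ((~cold & cache) | ~rain) = False
      ~cache -> key = False
        ~cache = True
      (~cold & cache) | ~rain = False
        ~cold & cache = False
          ~cold = False
        ~rain = False
The formula evaluates to True.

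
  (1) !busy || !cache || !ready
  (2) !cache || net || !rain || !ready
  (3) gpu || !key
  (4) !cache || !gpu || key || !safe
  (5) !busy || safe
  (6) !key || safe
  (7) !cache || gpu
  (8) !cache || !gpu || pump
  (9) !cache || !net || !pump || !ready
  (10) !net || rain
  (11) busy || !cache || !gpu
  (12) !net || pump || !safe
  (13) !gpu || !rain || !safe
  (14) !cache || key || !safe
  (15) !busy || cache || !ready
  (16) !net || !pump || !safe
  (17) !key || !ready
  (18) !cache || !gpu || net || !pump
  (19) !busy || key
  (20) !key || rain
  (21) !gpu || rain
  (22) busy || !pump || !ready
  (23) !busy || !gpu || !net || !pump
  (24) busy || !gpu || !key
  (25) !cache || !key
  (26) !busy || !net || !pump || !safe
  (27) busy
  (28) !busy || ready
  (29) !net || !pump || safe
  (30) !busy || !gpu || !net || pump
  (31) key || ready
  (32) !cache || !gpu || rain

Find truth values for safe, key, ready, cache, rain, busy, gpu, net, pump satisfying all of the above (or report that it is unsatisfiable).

Case ready = True:
  (!key || !ready) forces key = False.
  (!busy || key) forces busy = False.
  Clause (busy) is falsified — contradiction.
Case ready = False:
  (busy) forces busy = True.
  Clause (!busy || ready) is falsified — contradiction.
Both cases fail, so the formula is unsatisfiable.

UNSATISFIABLE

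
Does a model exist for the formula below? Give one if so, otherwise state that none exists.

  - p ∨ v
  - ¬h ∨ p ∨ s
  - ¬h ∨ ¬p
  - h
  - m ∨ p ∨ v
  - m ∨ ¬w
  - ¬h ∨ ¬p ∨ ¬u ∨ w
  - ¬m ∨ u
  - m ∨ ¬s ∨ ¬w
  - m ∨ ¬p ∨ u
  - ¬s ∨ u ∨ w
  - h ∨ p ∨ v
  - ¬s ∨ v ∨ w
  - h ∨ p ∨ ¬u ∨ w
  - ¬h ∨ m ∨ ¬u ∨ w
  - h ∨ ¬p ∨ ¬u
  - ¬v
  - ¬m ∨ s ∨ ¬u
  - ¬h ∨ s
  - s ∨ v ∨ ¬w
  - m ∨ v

Unsatisfiable

Case v = True:
  Clause (¬v) is falsified — contradiction.
Case v = False:
  (p ∨ v) forces p = True.
  (¬h ∨ ¬p) forces h = False.
  Clause (h) is falsified — contradiction.
Both cases fail, so the formula is unsatisfiable.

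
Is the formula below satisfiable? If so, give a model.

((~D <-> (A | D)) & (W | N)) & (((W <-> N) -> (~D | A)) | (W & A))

D=F, N=T, A=T, W=T

  (~D <-> (A | D)) & (W | N) = True
    ~D <-> (A | D) = True
      ~D = True
      A | D = True
    W | N = True
  ((W <-> N) -> (~D | A)) | (W & A) = True
    (W <-> N) -> (~D | A) = True
      W <-> N = True
      ~D | A = True
        ~D = True
    W & A = True
Both conjuncts True, so the formula holds.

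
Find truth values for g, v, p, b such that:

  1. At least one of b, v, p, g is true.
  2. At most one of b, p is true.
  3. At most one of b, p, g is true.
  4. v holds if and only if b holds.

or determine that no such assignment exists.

g = False; v = False; p = True; b = False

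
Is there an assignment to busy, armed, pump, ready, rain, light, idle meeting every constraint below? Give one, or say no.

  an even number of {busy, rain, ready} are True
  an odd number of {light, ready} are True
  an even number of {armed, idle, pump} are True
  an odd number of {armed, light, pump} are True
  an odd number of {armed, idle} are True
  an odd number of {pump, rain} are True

busy = True, armed = False, pump = True, ready = True, rain = False, light = False, idle = True

{busy, rain, ready}: 2 true → even ✓
{light, ready}: 1 true → odd ✓
{armed, idle, pump}: 2 true → even ✓
{armed, light, pump}: 1 true → odd ✓
{armed, idle}: 1 true → odd ✓
{pump, rain}: 1 true → odd ✓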